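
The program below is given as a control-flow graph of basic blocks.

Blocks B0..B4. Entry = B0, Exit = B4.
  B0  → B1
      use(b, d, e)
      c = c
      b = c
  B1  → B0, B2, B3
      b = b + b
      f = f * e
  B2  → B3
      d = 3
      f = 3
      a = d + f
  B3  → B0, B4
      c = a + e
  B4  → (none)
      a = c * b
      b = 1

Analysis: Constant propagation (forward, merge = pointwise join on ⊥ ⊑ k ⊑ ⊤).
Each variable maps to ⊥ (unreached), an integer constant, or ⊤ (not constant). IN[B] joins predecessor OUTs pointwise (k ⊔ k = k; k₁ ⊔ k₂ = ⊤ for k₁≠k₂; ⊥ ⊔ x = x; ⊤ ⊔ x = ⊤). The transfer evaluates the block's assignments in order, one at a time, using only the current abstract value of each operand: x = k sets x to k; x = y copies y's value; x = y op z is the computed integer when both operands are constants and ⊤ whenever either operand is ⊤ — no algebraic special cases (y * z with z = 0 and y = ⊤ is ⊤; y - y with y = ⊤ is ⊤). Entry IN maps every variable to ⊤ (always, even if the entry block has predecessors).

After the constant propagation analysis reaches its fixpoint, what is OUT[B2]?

Converged values:
  B0:   IN=(all ⊤)   OUT=(all ⊤)
  B1:   IN=(all ⊤)   OUT=(all ⊤)
  B2:   IN=(all ⊤)   OUT={a:6, d:3, f:3; rest ⊤}
  B3:   IN=(all ⊤)   OUT=(all ⊤)
  B4:   IN=(all ⊤)   OUT={b:1; rest ⊤}

Merge at B2: IN[B2] = OUT[B1] = {a: ⊤, b: ⊤, c: ⊤, d: ⊤, e: ⊤, f: ⊤}
Applying B2's transfer function to that IN value gives OUT[B2] (row B2 above).

Answer: {a: 6, b: ⊤, c: ⊤, d: 3, e: ⊤, f: 3}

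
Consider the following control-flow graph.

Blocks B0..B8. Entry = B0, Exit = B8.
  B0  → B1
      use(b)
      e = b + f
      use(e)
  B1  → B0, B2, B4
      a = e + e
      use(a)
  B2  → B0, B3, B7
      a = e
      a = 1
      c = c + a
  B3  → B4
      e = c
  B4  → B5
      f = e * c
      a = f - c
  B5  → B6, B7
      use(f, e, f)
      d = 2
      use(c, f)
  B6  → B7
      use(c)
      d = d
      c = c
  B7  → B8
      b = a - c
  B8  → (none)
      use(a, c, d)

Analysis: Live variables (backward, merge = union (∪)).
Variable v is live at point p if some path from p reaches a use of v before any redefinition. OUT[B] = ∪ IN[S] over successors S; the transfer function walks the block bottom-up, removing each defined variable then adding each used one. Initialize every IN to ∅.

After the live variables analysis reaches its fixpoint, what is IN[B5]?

Answer: {a, c, e, f}

Working:
Fixpoint table:
  B0:  IN={b, c, d, f}  OUT={b, c, d, e, f}
  B1:  IN={b, c, d, e, f}  OUT={b, c, d, e, f}
  B2:  IN={b, c, d, e, f}  OUT={a, b, c, d, f}
  B3:  IN={c}  OUT={c, e}
  B4:  IN={c, e}  OUT={a, c, e, f}
  B5:  IN={a, c, e, f}  OUT={a, c, d}
  B6:  IN={a, c, d}  OUT={a, c, d}
  B7:  IN={a, c, d}  OUT={a, c, d}
  B8:  IN={a, c, d}  OUT={}

Merge at B5: OUT[B5] = IN[B6] ⊔ IN[B7] = {a, c, d}
Applying B5's transfer function to that OUT value gives IN[B5] (row B5 above).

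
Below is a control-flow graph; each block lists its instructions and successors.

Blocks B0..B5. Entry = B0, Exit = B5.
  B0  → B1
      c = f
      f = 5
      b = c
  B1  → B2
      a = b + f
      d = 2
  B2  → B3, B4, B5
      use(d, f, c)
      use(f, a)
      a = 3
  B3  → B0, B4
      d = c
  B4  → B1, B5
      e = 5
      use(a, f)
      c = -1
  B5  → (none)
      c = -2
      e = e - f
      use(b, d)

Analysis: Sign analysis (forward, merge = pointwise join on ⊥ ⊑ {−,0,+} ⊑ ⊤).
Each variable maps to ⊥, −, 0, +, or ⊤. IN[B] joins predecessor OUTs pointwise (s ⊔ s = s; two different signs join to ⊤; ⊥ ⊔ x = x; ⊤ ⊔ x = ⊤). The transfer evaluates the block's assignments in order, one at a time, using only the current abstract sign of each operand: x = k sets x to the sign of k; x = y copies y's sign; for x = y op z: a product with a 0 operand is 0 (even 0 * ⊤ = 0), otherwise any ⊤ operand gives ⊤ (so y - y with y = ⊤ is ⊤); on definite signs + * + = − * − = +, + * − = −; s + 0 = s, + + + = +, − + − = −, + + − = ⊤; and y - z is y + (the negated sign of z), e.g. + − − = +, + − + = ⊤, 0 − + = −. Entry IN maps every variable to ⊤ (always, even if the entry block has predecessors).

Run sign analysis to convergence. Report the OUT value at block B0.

Answer: {a: ⊤, b: ⊤, c: ⊤, d: ⊤, e: ⊤, f: +}

Trace:
Fixpoint table:
  B0: | IN=(all ⊤) | OUT={f:+; rest ⊤}
  B1: | IN={f:+; rest ⊤} | OUT={d:+, f:+; rest ⊤}
  B2: | IN={d:+, f:+; rest ⊤} | OUT={a:+, d:+, f:+; rest ⊤}
  B3: | IN={a:+, d:+, f:+; rest ⊤} | OUT={a:+, f:+; rest ⊤}
  B4: | IN={a:+, f:+; rest ⊤} | OUT={a:+, c:-, e:+, f:+; rest ⊤}
  B5: | IN={a:+, f:+; rest ⊤} | OUT={a:+, c:-, f:+; rest ⊤}

Merge at B0 (entry node, so the boundary value (all ⊤) is joined with the incoming edge(s)): IN[B0] = (all ⊤) ⊔ OUT[B3] = {a: ⊤, b: ⊤, c: ⊤, d: ⊤, e: ⊤, f: ⊤}
Applying B0's transfer function to that IN value gives OUT[B0] (row B0 above).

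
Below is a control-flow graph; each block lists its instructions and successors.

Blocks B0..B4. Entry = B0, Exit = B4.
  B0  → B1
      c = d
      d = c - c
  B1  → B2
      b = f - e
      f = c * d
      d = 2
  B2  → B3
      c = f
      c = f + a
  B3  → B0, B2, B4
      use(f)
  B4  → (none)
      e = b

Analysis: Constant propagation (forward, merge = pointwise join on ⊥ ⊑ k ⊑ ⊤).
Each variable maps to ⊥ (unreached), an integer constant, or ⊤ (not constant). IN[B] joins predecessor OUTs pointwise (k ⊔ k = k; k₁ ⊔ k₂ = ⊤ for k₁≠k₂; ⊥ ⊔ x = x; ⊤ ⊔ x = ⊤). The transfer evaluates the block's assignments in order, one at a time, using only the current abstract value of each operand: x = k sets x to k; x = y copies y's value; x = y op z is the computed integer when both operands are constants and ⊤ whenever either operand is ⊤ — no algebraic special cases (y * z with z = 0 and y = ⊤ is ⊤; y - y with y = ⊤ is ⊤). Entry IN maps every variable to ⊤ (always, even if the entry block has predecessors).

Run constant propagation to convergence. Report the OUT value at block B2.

Per-block solution:
  B0:   IN=(all ⊤)   OUT=(all ⊤)
  B1:   IN=(all ⊤)   OUT={d:2; rest ⊤}
  B2:   IN={d:2; rest ⊤}   OUT={d:2; rest ⊤}
  B3:   IN={d:2; rest ⊤}   OUT={d:2; rest ⊤}
  B4:   IN={d:2; rest ⊤}   OUT={d:2; rest ⊤}

Merge at B2: IN[B2] = OUT[B1] ⊔ OUT[B3] = {a: ⊤, b: ⊤, c: ⊤, d: 2, e: ⊤, f: ⊤}
Applying B2's transfer function to that IN value gives OUT[B2] (row B2 above).

Answer: {a: ⊤, b: ⊤, c: ⊤, d: 2, e: ⊤, f: ⊤}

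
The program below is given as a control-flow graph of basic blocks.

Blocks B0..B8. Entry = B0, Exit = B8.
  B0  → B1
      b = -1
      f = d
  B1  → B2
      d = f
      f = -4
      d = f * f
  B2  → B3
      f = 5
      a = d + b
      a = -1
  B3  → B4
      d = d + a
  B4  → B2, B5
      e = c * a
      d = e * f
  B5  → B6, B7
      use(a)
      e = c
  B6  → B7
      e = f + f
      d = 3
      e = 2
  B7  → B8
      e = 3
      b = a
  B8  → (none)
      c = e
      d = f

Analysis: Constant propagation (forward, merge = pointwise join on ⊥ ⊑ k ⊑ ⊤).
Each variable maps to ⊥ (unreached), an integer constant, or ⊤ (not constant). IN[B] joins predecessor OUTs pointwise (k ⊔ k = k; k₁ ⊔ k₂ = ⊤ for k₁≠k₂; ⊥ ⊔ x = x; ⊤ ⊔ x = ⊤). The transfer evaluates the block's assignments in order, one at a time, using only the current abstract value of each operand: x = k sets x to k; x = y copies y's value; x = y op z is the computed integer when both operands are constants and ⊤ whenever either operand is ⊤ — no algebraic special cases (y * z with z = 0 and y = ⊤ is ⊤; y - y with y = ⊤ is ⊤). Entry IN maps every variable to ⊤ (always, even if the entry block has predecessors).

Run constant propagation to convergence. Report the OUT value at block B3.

Answer: {a: -1, b: -1, c: ⊤, d: ⊤, e: ⊤, f: 5}

Trace:
Per-block solution:
  B0: | IN=(all ⊤) | OUT={b:-1; rest ⊤}
  B1: | IN={b:-1; rest ⊤} | OUT={b:-1, d:16, f:-4; rest ⊤}
  B2: | IN={b:-1; rest ⊤} | OUT={a:-1, b:-1, f:5; rest ⊤}
  B3: | IN={a:-1, b:-1, f:5; rest ⊤} | OUT={a:-1, b:-1, f:5; rest ⊤}
  B4: | IN={a:-1, b:-1, f:5; rest ⊤} | OUT={a:-1, b:-1, f:5; rest ⊤}
  B5: | IN={a:-1, b:-1, f:5; rest ⊤} | OUT={a:-1, b:-1, f:5; rest ⊤}
  B6: | IN={a:-1, b:-1, f:5; rest ⊤} | OUT={a:-1, b:-1, d:3, e:2, f:5; rest ⊤}
  B7: | IN={a:-1, b:-1, f:5; rest ⊤} | OUT={a:-1, b:-1, e:3, f:5; rest ⊤}
  B8: | IN={a:-1, b:-1, e:3, f:5; rest ⊤} | OUT={a:-1, b:-1, c:3, d:5, e:3, f:5; rest ⊤}

Merge at B3: IN[B3] = OUT[B2] = {a: -1, b: -1, c: ⊤, d: ⊤, e: ⊤, f: 5}
Applying B3's transfer function to that IN value gives OUT[B3] (row B3 above).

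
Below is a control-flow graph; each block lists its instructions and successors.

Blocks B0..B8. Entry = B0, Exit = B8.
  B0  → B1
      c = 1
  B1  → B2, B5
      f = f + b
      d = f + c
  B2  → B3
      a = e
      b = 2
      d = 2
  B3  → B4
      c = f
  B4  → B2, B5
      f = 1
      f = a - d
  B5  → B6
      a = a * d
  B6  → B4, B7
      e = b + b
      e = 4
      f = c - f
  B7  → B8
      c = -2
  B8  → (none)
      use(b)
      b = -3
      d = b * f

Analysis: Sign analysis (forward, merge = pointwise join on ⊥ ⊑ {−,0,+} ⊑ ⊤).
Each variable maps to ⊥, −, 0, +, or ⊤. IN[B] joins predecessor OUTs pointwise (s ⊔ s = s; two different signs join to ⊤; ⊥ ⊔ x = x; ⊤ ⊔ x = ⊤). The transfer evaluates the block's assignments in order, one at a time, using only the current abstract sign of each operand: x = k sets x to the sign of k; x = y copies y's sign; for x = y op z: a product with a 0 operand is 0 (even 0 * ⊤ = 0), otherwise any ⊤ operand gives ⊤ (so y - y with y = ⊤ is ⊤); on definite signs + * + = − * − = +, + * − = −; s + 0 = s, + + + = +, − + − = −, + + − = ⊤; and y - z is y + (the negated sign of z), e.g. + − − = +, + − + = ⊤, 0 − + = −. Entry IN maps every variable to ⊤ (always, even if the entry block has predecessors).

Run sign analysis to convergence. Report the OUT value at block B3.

Fixpoint table:
  B0: | IN=(all ⊤) | OUT={c:+; rest ⊤}
  B1: | IN={c:+; rest ⊤} | OUT={c:+; rest ⊤}
  B2: | IN=(all ⊤) | OUT={b:+, d:+; rest ⊤}
  B3: | IN={b:+, d:+; rest ⊤} | OUT={b:+, d:+; rest ⊤}
  B4: | IN=(all ⊤) | OUT=(all ⊤)
  B5: | IN=(all ⊤) | OUT=(all ⊤)
  B6: | IN=(all ⊤) | OUT={e:+; rest ⊤}
  B7: | IN={e:+; rest ⊤} | OUT={c:-, e:+; rest ⊤}
  B8: | IN={c:-, e:+; rest ⊤} | OUT={b:-, c:-, e:+; rest ⊤}

Merge at B3: IN[B3] = OUT[B2] = {a: ⊤, b: +, c: ⊤, d: +, e: ⊤, f: ⊤}
Applying B3's transfer function to that IN value gives OUT[B3] (row B3 above).

Answer: {a: ⊤, b: +, c: ⊤, d: +, e: ⊤, f: ⊤}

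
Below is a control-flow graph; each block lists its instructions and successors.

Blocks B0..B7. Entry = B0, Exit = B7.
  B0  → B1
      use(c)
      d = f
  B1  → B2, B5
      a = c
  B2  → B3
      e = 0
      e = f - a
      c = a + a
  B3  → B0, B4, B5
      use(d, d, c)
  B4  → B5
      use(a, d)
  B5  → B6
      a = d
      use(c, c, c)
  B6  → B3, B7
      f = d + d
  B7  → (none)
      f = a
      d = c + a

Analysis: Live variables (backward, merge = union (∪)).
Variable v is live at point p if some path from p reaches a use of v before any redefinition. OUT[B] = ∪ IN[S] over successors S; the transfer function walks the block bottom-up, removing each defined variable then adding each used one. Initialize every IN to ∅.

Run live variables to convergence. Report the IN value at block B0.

Answer: {c, f}

Working:
Fixpoint table:
  B0:   IN={c, f}   OUT={c, d, f}
  B1:   IN={c, d, f}   OUT={a, c, d, f}
  B2:   IN={a, d, f}   OUT={a, c, d, f}
  B3:   IN={a, c, d, f}   OUT={a, c, d, f}
  B4:   IN={a, c, d}   OUT={c, d}
  B5:   IN={c, d}   OUT={a, c, d}
  B6:   IN={a, c, d}   OUT={a, c, d, f}
  B7:   IN={a, c}   OUT={}

Merge at B0: OUT[B0] = IN[B1] = {c, d, f}
Applying B0's transfer function to that OUT value gives IN[B0] (row B0 above).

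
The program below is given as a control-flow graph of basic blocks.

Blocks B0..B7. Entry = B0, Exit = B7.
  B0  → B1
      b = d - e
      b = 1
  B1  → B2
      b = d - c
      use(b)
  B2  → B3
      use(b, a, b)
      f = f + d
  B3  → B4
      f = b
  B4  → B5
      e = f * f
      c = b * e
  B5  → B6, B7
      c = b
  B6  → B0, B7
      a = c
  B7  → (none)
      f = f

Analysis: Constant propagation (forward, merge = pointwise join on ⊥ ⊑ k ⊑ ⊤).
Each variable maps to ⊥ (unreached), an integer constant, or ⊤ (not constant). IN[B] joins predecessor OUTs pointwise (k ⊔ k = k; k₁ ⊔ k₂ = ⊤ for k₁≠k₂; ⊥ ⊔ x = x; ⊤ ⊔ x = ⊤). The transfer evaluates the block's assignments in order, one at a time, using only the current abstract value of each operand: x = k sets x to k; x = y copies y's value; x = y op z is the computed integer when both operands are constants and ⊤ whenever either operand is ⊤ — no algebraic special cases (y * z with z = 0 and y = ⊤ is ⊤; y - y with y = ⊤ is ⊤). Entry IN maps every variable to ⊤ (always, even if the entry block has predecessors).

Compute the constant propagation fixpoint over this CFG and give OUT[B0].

Answer: {a: ⊤, b: 1, c: ⊤, d: ⊤, e: ⊤, f: ⊤}

Trace:
Converged values:
  B0:   IN=(all ⊤)   OUT={b:1; rest ⊤}
  B1:   IN={b:1; rest ⊤}   OUT=(all ⊤)
  B2:   IN=(all ⊤)   OUT=(all ⊤)
  B3:   IN=(all ⊤)   OUT=(all ⊤)
  B4:   IN=(all ⊤)   OUT=(all ⊤)
  B5:   IN=(all ⊤)   OUT=(all ⊤)
  B6:   IN=(all ⊤)   OUT=(all ⊤)
  B7:   IN=(all ⊤)   OUT=(all ⊤)

Merge at B0 (entry node, so the boundary value (all ⊤) is joined with the incoming edge(s)): IN[B0] = (all ⊤) ⊔ OUT[B6] = {a: ⊤, b: ⊤, c: ⊤, d: ⊤, e: ⊤, f: ⊤}
Applying B0's transfer function to that IN value gives OUT[B0] (row B0 above).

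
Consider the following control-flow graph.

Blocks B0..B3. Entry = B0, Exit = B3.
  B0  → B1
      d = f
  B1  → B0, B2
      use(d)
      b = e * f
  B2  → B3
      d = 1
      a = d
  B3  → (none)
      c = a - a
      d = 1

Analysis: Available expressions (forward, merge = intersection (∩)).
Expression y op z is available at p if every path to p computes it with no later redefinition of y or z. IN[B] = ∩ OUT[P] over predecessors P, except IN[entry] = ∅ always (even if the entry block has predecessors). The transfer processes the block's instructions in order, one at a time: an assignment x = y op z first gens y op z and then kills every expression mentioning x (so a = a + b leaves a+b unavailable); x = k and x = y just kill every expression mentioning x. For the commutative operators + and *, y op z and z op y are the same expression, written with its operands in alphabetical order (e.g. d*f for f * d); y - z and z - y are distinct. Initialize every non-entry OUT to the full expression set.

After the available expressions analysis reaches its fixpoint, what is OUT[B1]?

Answer: {e*f}

Derivation:
Per-block solution:
  B0:   IN={}   OUT={}
  B1:   IN={}   OUT={e*f}
  B2:   IN={e*f}   OUT={e*f}
  B3:   IN={e*f}   OUT={a-a, e*f}

Merge at B1: IN[B1] = OUT[B0] = {}
Applying B1's transfer function to that IN value gives OUT[B1] (row B1 above).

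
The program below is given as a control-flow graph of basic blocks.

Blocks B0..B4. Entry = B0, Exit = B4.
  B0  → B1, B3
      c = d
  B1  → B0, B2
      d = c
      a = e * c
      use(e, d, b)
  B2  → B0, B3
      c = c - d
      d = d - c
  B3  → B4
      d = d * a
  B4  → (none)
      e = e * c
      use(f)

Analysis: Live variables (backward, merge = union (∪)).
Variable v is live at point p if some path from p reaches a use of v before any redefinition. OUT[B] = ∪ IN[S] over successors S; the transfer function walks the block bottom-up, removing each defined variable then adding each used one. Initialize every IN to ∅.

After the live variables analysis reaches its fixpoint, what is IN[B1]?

Answer: {b, c, e, f}

Trace:
Converged values:
  B0:   IN={a, b, d, e, f}   OUT={a, b, c, d, e, f}
  B1:   IN={b, c, e, f}   OUT={a, b, c, d, e, f}
  B2:   IN={a, b, c, d, e, f}   OUT={a, b, c, d, e, f}
  B3:   IN={a, c, d, e, f}   OUT={c, e, f}
  B4:   IN={c, e, f}   OUT={}

Merge at B1: OUT[B1] = IN[B0] ⊔ IN[B2] = {a, b, c, d, e, f}
Applying B1's transfer function to that OUT value gives IN[B1] (row B1 above).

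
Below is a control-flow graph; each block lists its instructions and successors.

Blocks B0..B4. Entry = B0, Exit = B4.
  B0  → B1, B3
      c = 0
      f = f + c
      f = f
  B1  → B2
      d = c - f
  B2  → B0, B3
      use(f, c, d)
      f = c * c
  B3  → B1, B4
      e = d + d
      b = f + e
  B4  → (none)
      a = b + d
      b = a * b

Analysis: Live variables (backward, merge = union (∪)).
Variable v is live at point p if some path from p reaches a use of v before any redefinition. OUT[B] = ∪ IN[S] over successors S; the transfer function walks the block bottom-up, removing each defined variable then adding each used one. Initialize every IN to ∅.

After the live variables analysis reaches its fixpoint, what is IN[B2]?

Converged values:
  B0:   IN={d, f}   OUT={c, d, f}
  B1:   IN={c, f}   OUT={c, d, f}
  B2:   IN={c, d, f}   OUT={c, d, f}
  B3:   IN={c, d, f}   OUT={b, c, d, f}
  B4:   IN={b, d}   OUT={}

Merge at B2: OUT[B2] = IN[B0] ⊔ IN[B3] = {c, d, f}
Applying B2's transfer function to that OUT value gives IN[B2] (row B2 above).

Answer: {c, d, f}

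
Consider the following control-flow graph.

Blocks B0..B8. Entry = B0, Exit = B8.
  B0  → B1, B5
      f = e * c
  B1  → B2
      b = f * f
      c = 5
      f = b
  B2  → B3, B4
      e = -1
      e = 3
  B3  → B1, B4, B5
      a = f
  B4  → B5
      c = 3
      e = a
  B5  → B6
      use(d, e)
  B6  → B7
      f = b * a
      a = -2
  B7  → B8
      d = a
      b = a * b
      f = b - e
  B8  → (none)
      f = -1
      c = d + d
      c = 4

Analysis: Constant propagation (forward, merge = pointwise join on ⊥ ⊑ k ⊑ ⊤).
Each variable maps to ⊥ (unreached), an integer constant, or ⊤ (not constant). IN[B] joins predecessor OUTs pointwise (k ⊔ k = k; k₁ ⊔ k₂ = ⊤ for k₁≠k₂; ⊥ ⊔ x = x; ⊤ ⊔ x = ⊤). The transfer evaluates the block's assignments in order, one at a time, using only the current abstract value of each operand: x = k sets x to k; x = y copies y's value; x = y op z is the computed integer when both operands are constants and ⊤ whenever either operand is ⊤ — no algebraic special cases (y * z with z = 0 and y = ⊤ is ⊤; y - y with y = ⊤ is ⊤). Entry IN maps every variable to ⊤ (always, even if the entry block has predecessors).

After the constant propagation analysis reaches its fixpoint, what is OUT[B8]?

Per-block solution:
  B0:   IN=(all ⊤)   OUT=(all ⊤)
  B1:   IN=(all ⊤)   OUT={c:5; rest ⊤}
  B2:   IN={c:5; rest ⊤}   OUT={c:5, e:3; rest ⊤}
  B3:   IN={c:5, e:3; rest ⊤}   OUT={c:5, e:3; rest ⊤}
  B4:   IN={c:5, e:3; rest ⊤}   OUT={c:3; rest ⊤}
  B5:   IN=(all ⊤)   OUT=(all ⊤)
  B6:   IN=(all ⊤)   OUT={a:-2; rest ⊤}
  B7:   IN={a:-2; rest ⊤}   OUT={a:-2, d:-2; rest ⊤}
  B8:   IN={a:-2, d:-2; rest ⊤}   OUT={a:-2, c:4, d:-2, f:-1; rest ⊤}

Merge at B8: IN[B8] = OUT[B7] = {a: -2, b: ⊤, c: ⊤, d: -2, e: ⊤, f: ⊤}
Applying B8's transfer function to that IN value gives OUT[B8] (row B8 above).

Answer: {a: -2, b: ⊤, c: 4, d: -2, e: ⊤, f: -1}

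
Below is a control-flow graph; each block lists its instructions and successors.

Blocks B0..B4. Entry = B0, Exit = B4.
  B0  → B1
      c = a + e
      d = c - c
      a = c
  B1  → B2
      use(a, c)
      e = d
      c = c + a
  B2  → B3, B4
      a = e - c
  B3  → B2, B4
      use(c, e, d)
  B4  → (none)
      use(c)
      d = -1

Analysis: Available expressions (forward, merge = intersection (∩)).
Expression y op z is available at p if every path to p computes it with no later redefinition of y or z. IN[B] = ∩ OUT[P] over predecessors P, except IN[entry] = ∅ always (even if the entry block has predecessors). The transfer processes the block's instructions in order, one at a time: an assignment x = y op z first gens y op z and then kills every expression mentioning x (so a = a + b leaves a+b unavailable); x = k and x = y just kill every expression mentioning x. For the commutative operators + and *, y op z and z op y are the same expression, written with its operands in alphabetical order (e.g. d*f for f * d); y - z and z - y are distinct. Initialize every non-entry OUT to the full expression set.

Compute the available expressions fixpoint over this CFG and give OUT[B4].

Converged values:
  B0: | IN={} | OUT={c-c}
  B1: | IN={c-c} | OUT={}
  B2: | IN={} | OUT={e-c}
  B3: | IN={e-c} | OUT={e-c}
  B4: | IN={e-c} | OUT={e-c}

Merge at B4: IN[B4] = OUT[B2] ∩ OUT[B3] = {e-c}
Applying B4's transfer function to that IN value gives OUT[B4] (row B4 above).

Answer: {e-c}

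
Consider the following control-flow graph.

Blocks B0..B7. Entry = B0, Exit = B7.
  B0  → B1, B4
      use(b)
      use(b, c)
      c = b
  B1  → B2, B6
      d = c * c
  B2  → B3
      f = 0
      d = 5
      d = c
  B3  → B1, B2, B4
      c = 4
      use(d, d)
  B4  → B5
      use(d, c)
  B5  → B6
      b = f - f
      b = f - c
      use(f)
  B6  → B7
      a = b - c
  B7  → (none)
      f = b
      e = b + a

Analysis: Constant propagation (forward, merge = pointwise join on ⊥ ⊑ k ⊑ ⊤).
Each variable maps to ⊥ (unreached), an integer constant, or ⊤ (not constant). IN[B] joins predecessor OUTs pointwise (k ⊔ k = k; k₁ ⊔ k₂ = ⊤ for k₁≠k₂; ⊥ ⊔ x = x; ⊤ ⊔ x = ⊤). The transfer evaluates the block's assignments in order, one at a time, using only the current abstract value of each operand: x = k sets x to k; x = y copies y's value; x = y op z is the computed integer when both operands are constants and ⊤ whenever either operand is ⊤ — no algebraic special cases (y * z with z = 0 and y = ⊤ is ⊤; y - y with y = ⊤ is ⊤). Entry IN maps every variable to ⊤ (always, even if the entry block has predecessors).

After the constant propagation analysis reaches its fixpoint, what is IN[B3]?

Fixpoint table:
  B0:   IN=(all ⊤)   OUT=(all ⊤)
  B1:   IN=(all ⊤)   OUT=(all ⊤)
  B2:   IN=(all ⊤)   OUT={f:0; rest ⊤}
  B3:   IN={f:0; rest ⊤}   OUT={c:4, f:0; rest ⊤}
  B4:   IN=(all ⊤)   OUT=(all ⊤)
  B5:   IN=(all ⊤)   OUT=(all ⊤)
  B6:   IN=(all ⊤)   OUT=(all ⊤)
  B7:   IN=(all ⊤)   OUT=(all ⊤)

Merge at B3: IN[B3] = OUT[B2] = {a: ⊤, b: ⊤, c: ⊤, d: ⊤, e: ⊤, f: 0}

Answer: {a: ⊤, b: ⊤, c: ⊤, d: ⊤, e: ⊤, f: 0}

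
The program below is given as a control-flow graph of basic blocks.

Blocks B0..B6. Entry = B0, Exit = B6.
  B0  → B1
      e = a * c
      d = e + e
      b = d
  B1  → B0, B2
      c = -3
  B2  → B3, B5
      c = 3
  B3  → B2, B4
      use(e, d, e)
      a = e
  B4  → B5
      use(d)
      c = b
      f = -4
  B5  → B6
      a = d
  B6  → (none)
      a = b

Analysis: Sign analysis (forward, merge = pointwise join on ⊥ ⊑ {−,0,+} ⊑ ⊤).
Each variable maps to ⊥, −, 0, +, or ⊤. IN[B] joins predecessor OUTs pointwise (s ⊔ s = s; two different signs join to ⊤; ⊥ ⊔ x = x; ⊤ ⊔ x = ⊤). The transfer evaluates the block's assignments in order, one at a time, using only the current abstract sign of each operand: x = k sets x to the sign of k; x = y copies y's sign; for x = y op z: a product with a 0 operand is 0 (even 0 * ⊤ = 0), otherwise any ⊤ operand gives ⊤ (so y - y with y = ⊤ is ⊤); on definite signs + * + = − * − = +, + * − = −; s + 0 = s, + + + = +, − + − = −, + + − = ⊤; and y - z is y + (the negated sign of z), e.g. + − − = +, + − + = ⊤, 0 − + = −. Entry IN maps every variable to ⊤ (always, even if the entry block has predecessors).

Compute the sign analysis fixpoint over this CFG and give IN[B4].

Fixpoint table:
  B0:   IN=(all ⊤)   OUT=(all ⊤)
  B1:   IN=(all ⊤)   OUT={c:-; rest ⊤}
  B2:   IN=(all ⊤)   OUT={c:+; rest ⊤}
  B3:   IN={c:+; rest ⊤}   OUT={c:+; rest ⊤}
  B4:   IN={c:+; rest ⊤}   OUT={f:-; rest ⊤}
  B5:   IN=(all ⊤)   OUT=(all ⊤)
  B6:   IN=(all ⊤)   OUT=(all ⊤)

Merge at B4: IN[B4] = OUT[B3] = {a: ⊤, b: ⊤, c: +, d: ⊤, e: ⊤, f: ⊤}

Answer: {a: ⊤, b: ⊤, c: +, d: ⊤, e: ⊤, f: ⊤}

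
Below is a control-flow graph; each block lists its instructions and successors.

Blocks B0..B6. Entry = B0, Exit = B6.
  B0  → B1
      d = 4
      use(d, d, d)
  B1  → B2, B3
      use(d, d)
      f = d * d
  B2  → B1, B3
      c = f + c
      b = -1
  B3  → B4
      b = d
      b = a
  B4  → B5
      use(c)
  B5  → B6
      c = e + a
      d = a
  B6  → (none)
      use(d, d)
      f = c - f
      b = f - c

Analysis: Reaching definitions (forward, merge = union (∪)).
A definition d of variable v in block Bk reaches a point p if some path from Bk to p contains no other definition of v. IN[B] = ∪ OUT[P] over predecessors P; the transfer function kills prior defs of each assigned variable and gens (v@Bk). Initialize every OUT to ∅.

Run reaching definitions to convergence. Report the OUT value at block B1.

Per-block solution:
  B0:   IN={}   OUT={d@B0}
  B1:   IN={b@B2, c@B2, d@B0, f@B1}   OUT={b@B2, c@B2, d@B0, f@B1}
  B2:   IN={b@B2, c@B2, d@B0, f@B1}   OUT={b@B2, c@B2, d@B0, f@B1}
  B3:   IN={b@B2, c@B2, d@B0, f@B1}   OUT={b@B3, c@B2, d@B0, f@B1}
  B4:   IN={b@B3, c@B2, d@B0, f@B1}   OUT={b@B3, c@B2, d@B0, f@B1}
  B5:   IN={b@B3, c@B2, d@B0, f@B1}   OUT={b@B3, c@B5, d@B5, f@B1}
  B6:   IN={b@B3, c@B5, d@B5, f@B1}   OUT={b@B6, c@B5, d@B5, f@B6}

Merge at B1: IN[B1] = OUT[B0] ⊔ OUT[B2] = {b@B2, c@B2, d@B0, f@B1}
Applying B1's transfer function to that IN value gives OUT[B1] (row B1 above).

Answer: {b@B2, c@B2, d@B0, f@B1}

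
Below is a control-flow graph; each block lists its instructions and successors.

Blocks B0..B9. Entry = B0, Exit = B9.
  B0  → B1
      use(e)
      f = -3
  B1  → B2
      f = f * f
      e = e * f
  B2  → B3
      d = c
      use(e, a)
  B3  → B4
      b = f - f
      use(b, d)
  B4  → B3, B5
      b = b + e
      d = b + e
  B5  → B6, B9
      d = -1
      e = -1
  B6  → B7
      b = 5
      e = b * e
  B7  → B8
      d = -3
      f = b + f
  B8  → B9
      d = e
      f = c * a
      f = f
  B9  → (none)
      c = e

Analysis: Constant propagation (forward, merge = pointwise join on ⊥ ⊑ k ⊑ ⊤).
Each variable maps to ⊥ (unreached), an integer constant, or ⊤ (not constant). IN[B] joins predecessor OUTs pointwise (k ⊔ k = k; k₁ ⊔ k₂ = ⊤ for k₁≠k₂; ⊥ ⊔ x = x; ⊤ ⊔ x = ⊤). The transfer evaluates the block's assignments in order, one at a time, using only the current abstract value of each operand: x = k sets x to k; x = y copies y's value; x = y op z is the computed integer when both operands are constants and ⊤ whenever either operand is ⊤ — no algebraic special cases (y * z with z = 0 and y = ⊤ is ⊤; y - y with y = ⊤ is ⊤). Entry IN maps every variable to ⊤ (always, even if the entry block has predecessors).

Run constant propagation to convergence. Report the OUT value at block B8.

Fixpoint table:
  B0:   IN=(all ⊤)   OUT={f:-3; rest ⊤}
  B1:   IN={f:-3; rest ⊤}   OUT={f:9; rest ⊤}
  B2:   IN={f:9; rest ⊤}   OUT={f:9; rest ⊤}
  B3:   IN={f:9; rest ⊤}   OUT={b:0, f:9; rest ⊤}
  B4:   IN={b:0, f:9; rest ⊤}   OUT={f:9; rest ⊤}
  B5:   IN={f:9; rest ⊤}   OUT={d:-1, e:-1, f:9; rest ⊤}
  B6:   IN={d:-1, e:-1, f:9; rest ⊤}   OUT={b:5, d:-1, e:-5, f:9; rest ⊤}
  B7:   IN={b:5, d:-1, e:-5, f:9; rest ⊤}   OUT={b:5, d:-3, e:-5, f:14; rest ⊤}
  B8:   IN={b:5, d:-3, e:-5, f:14; rest ⊤}   OUT={b:5, d:-5, e:-5; rest ⊤}
  B9:   IN=(all ⊤)   OUT=(all ⊤)

Merge at B8: IN[B8] = OUT[B7] = {a: ⊤, b: 5, c: ⊤, d: -3, e: -5, f: 14}
Applying B8's transfer function to that IN value gives OUT[B8] (row B8 above).

Answer: {a: ⊤, b: 5, c: ⊤, d: -5, e: -5, f: ⊤}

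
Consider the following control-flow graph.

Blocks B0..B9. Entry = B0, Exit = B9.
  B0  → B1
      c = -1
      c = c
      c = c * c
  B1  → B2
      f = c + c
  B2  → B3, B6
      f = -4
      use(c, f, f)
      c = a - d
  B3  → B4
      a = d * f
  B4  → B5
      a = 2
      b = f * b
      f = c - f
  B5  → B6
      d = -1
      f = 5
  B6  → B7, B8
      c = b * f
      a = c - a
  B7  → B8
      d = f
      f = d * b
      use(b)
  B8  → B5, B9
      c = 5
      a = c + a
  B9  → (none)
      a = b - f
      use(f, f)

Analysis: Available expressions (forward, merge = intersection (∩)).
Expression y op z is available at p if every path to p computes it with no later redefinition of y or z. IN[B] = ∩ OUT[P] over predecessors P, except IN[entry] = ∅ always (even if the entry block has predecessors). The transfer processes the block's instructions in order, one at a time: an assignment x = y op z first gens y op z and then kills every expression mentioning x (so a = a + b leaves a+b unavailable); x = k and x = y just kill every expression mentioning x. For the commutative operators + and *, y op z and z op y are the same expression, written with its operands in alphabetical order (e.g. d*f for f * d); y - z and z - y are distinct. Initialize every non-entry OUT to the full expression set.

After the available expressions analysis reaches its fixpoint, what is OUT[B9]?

Per-block solution:
  B0: | IN={} | OUT={}
  B1: | IN={} | OUT={c+c}
  B2: | IN={c+c} | OUT={a-d}
  B3: | IN={a-d} | OUT={d*f}
  B4: | IN={d*f} | OUT={}
  B5: | IN={} | OUT={}
  B6: | IN={} | OUT={b*f}
  B7: | IN={b*f} | OUT={b*d}
  B8: | IN={} | OUT={}
  B9: | IN={} | OUT={b-f}

Merge at B9: IN[B9] = OUT[B8] = {}
Applying B9's transfer function to that IN value gives OUT[B9] (row B9 above).

Answer: {b-f}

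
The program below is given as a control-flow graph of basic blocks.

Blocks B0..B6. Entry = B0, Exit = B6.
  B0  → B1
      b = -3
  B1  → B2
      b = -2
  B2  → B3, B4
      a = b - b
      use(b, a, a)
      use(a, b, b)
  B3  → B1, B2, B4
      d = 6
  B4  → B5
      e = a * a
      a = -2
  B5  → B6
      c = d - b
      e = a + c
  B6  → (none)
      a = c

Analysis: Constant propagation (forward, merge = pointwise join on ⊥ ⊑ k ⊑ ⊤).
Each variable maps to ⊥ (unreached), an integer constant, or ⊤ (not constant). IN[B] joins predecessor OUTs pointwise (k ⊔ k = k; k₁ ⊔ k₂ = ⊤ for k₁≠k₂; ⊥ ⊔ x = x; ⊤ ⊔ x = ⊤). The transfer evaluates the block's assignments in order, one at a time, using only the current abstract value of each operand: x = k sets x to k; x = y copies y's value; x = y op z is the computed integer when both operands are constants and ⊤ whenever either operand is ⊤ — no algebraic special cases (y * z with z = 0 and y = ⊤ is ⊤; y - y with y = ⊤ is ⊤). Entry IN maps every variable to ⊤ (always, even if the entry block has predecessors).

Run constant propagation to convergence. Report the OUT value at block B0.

Per-block solution:
  B0:   IN=(all ⊤)   OUT={b:-3; rest ⊤}
  B1:   IN=(all ⊤)   OUT={b:-2; rest ⊤}
  B2:   IN={b:-2; rest ⊤}   OUT={a:0, b:-2; rest ⊤}
  B3:   IN={a:0, b:-2; rest ⊤}   OUT={a:0, b:-2, d:6; rest ⊤}
  B4:   IN={a:0, b:-2; rest ⊤}   OUT={a:-2, b:-2, e:0; rest ⊤}
  B5:   IN={a:-2, b:-2, e:0; rest ⊤}   OUT={a:-2, b:-2; rest ⊤}
  B6:   IN={a:-2, b:-2; rest ⊤}   OUT={b:-2; rest ⊤}

B0 is the boundary node: IN[B0] = {a: ⊤, b: ⊤, c: ⊤, d: ⊤, e: ⊤, f: ⊤}
Applying B0's transfer function to that IN value gives OUT[B0] (row B0 above).

Answer: {a: ⊤, b: -3, c: ⊤, d: ⊤, e: ⊤, f: ⊤}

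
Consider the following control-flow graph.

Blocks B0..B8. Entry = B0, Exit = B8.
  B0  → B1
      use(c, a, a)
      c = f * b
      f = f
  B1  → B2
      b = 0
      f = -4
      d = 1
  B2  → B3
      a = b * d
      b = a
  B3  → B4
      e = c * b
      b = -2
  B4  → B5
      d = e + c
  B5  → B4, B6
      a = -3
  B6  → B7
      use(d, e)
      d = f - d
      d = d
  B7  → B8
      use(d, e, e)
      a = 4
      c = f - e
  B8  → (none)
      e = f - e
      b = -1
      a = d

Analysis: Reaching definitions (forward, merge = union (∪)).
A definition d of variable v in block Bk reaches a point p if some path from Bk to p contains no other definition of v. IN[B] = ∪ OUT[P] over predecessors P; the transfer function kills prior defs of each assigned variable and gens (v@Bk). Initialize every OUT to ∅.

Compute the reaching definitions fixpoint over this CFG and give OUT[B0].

Answer: {c@B0, f@B0}

Trace:
Per-block solution:
  B0: | IN={} | OUT={c@B0, f@B0}
  B1: | IN={c@B0, f@B0} | OUT={b@B1, c@B0, d@B1, f@B1}
  B2: | IN={b@B1, c@B0, d@B1, f@B1} | OUT={a@B2, b@B2, c@B0, d@B1, f@B1}
  B3: | IN={a@B2, b@B2, c@B0, d@B1, f@B1} | OUT={a@B2, b@B3, c@B0, d@B1, e@B3, f@B1}
  B4: | IN={a@B2, a@B5, b@B3, c@B0, d@B1, d@B4, e@B3, f@B1} | OUT={a@B2, a@B5, b@B3, c@B0, d@B4, e@B3, f@B1}
  B5: | IN={a@B2, a@B5, b@B3, c@B0, d@B4, e@B3, f@B1} | OUT={a@B5, b@B3, c@B0, d@B4, e@B3, f@B1}
  B6: | IN={a@B5, b@B3, c@B0, d@B4, e@B3, f@B1} | OUT={a@B5, b@B3, c@B0, d@B6, e@B3, f@B1}
  B7: | IN={a@B5, b@B3, c@B0, d@B6, e@B3, f@B1} | OUT={a@B7, b@B3, c@B7, d@B6, e@B3, f@B1}
  B8: | IN={a@B7, b@B3, c@B7, d@B6, e@B3, f@B1} | OUT={a@B8, b@B8, c@B7, d@B6, e@B8, f@B1}

B0 is the boundary node: IN[B0] = {}
Applying B0's transfer function to that IN value gives OUT[B0] (row B0 above).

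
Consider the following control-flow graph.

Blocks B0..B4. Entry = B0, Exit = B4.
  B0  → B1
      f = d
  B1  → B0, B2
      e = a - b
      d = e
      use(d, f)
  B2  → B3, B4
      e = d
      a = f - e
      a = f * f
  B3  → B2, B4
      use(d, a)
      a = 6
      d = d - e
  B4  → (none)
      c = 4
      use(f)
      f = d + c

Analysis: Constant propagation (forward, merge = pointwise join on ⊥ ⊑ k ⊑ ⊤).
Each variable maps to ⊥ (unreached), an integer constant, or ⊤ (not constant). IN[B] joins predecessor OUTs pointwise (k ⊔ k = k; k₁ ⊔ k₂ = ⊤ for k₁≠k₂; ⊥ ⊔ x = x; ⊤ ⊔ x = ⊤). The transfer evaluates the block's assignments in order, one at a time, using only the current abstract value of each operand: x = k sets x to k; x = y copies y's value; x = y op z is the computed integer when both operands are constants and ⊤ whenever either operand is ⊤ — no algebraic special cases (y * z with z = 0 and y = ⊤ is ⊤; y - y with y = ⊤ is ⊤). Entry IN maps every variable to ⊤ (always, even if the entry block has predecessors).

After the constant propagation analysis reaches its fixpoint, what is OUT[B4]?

Answer: {a: ⊤, b: ⊤, c: 4, d: ⊤, e: ⊤, f: ⊤}

Derivation:
Converged values:
  B0:   IN=(all ⊤)   OUT=(all ⊤)
  B1:   IN=(all ⊤)   OUT=(all ⊤)
  B2:   IN=(all ⊤)   OUT=(all ⊤)
  B3:   IN=(all ⊤)   OUT={a:6; rest ⊤}
  B4:   IN=(all ⊤)   OUT={c:4; rest ⊤}

Merge at B4: IN[B4] = OUT[B2] ⊔ OUT[B3] = {a: ⊤, b: ⊤, c: ⊤, d: ⊤, e: ⊤, f: ⊤}
Applying B4's transfer function to that IN value gives OUT[B4] (row B4 above).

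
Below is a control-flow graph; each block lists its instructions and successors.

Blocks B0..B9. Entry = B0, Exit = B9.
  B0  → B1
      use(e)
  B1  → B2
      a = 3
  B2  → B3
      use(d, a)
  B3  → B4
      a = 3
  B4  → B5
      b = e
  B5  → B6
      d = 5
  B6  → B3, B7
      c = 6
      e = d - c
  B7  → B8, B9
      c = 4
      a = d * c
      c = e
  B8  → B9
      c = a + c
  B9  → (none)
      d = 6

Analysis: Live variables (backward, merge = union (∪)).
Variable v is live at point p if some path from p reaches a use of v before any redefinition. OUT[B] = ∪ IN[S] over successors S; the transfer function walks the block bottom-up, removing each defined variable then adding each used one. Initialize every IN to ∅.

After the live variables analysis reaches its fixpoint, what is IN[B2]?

Fixpoint table:
  B0:   IN={d, e}   OUT={d, e}
  B1:   IN={d, e}   OUT={a, d, e}
  B2:   IN={a, d, e}   OUT={e}
  B3:   IN={e}   OUT={e}
  B4:   IN={e}   OUT={}
  B5:   IN={}   OUT={d}
  B6:   IN={d}   OUT={d, e}
  B7:   IN={d, e}   OUT={a, c}
  B8:   IN={a, c}   OUT={}
  B9:   IN={}   OUT={}

Merge at B2: OUT[B2] = IN[B3] = {e}
Applying B2's transfer function to that OUT value gives IN[B2] (row B2 above).

Answer: {a, d, e}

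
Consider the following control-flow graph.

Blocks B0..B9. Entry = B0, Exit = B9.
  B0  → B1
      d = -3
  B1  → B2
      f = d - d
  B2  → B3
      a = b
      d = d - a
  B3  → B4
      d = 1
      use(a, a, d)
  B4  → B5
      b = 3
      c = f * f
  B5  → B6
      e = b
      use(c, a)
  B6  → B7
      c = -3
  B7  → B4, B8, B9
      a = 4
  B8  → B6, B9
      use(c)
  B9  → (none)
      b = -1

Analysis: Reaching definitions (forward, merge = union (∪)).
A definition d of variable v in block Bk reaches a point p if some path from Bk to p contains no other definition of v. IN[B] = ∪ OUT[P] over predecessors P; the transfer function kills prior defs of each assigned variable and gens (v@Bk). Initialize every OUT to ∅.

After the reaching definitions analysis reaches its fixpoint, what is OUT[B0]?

Answer: {d@B0}

Trace:
Fixpoint table:
  B0:   IN={}   OUT={d@B0}
  B1:   IN={d@B0}   OUT={d@B0, f@B1}
  B2:   IN={d@B0, f@B1}   OUT={a@B2, d@B2, f@B1}
  B3:   IN={a@B2, d@B2, f@B1}   OUT={a@B2, d@B3, f@B1}
  B4:   IN={a@B2, a@B7, b@B4, c@B6, d@B3, e@B5, f@B1}   OUT={a@B2, a@B7, b@B4, c@B4, d@B3, e@B5, f@B1}
  B5:   IN={a@B2, a@B7, b@B4, c@B4, d@B3, e@B5, f@B1}   OUT={a@B2, a@B7, b@B4, c@B4, d@B3, e@B5, f@B1}
  B6:   IN={a@B2, a@B7, b@B4, c@B4, c@B6, d@B3, e@B5, f@B1}   OUT={a@B2, a@B7, b@B4, c@B6, d@B3, e@B5, f@B1}
  B7:   IN={a@B2, a@B7, b@B4, c@B6, d@B3, e@B5, f@B1}   OUT={a@B7, b@B4, c@B6, d@B3, e@B5, f@B1}
  B8:   IN={a@B7, b@B4, c@B6, d@B3, e@B5, f@B1}   OUT={a@B7, b@B4, c@B6, d@B3, e@B5, f@B1}
  B9:   IN={a@B7, b@B4, c@B6, d@B3, e@B5, f@B1}   OUT={a@B7, b@B9, c@B6, d@B3, e@B5, f@B1}

B0 is the boundary node: IN[B0] = {}
Applying B0's transfer function to that IN value gives OUT[B0] (row B0 above).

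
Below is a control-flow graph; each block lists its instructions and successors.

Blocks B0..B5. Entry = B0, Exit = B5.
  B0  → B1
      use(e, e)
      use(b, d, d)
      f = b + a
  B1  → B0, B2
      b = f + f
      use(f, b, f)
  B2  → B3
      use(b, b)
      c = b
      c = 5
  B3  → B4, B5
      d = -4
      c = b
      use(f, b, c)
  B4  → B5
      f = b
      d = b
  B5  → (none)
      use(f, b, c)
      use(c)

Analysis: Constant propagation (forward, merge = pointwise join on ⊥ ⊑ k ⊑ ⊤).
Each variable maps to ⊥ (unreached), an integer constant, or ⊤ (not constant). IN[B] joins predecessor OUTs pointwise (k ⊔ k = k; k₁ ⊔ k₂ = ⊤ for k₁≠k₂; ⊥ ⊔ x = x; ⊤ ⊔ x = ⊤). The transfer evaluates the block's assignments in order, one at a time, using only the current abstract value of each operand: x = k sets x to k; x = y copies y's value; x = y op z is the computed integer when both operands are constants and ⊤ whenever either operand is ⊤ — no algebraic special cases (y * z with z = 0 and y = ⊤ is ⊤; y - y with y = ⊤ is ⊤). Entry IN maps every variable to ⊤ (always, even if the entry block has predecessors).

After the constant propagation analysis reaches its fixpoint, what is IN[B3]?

Answer: {a: ⊤, b: ⊤, c: 5, d: ⊤, e: ⊤, f: ⊤}

Working:
Converged values:
  B0:  IN=(all ⊤)  OUT=(all ⊤)
  B1:  IN=(all ⊤)  OUT=(all ⊤)
  B2:  IN=(all ⊤)  OUT={c:5; rest ⊤}
  B3:  IN={c:5; rest ⊤}  OUT={d:-4; rest ⊤}
  B4:  IN={d:-4; rest ⊤}  OUT=(all ⊤)
  B5:  IN=(all ⊤)  OUT=(all ⊤)

Merge at B3: IN[B3] = OUT[B2] = {a: ⊤, b: ⊤, c: 5, d: ⊤, e: ⊤, f: ⊤}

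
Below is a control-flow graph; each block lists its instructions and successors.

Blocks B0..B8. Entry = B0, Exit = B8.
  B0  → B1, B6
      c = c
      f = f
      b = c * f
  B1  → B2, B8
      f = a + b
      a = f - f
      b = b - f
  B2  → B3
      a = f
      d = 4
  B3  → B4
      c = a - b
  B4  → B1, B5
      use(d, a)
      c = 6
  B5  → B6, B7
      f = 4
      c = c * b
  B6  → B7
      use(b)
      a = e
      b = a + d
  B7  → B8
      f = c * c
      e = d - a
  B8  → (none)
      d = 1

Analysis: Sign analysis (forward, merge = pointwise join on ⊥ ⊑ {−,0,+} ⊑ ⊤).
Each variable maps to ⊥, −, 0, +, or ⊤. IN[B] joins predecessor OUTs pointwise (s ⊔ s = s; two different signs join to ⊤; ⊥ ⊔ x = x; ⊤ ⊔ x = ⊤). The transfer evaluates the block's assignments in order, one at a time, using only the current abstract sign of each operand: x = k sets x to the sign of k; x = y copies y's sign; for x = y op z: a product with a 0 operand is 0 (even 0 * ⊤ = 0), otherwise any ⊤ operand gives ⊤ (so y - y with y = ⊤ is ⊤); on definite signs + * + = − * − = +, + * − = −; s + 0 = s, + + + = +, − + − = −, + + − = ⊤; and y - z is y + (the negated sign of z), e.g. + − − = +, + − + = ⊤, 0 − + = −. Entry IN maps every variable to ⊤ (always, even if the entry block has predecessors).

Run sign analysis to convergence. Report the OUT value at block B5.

Converged values:
  B0: | IN=(all ⊤) | OUT=(all ⊤)
  B1: | IN=(all ⊤) | OUT=(all ⊤)
  B2: | IN=(all ⊤) | OUT={d:+; rest ⊤}
  B3: | IN={d:+; rest ⊤} | OUT={d:+; rest ⊤}
  B4: | IN={d:+; rest ⊤} | OUT={c:+, d:+; rest ⊤}
  B5: | IN={c:+, d:+; rest ⊤} | OUT={d:+, f:+; rest ⊤}
  B6: | IN=(all ⊤) | OUT=(all ⊤)
  B7: | IN=(all ⊤) | OUT=(all ⊤)
  B8: | IN=(all ⊤) | OUT={d:+; rest ⊤}

Merge at B5: IN[B5] = OUT[B4] = {a: ⊤, b: ⊤, c: +, d: +, e: ⊤, f: ⊤}
Applying B5's transfer function to that IN value gives OUT[B5] (row B5 above).

Answer: {a: ⊤, b: ⊤, c: ⊤, d: +, e: ⊤, f: +}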